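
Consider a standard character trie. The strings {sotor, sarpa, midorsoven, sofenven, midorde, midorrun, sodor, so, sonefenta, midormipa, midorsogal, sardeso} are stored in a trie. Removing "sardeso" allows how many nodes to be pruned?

4

A node on "sardeso"'s path can go only if nothing else ends at it or branches off below it.
The suffix "deso" (4 nodes) is used only by "sardeso"; the node for "sar" still has the child "p", so pruning stops there.
Nodes removed: 4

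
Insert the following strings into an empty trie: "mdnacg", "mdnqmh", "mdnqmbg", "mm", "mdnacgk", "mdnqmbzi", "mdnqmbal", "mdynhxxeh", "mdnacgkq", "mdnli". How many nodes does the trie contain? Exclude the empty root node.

27

Trie structure (* marks end of a word):
(root)
└─ m
   ├─ d
   │  ├─ n
   │  │  ├─ a
   │  │  │  └─ c
   │  │  │     └─ g *
   │  │  │        └─ k *
   │  │  │           └─ q *
   │  │  ├─ l
   │  │  │  └─ i *
   │  │  └─ q
   │  │     └─ m
   │  │        ├─ b
   │  │        │  ├─ a
   │  │        │  │  └─ l *
   │  │        │  ├─ g *
   │  │        │  └─ z
   │  │        │     └─ i *
   │  │        └─ h *
   │  └─ y
   │     └─ n
   │        └─ h
   │           └─ x
   │              └─ x
   │                 └─ e
   │                    └─ h *
   └─ m *
Counting every labelled node above: 27.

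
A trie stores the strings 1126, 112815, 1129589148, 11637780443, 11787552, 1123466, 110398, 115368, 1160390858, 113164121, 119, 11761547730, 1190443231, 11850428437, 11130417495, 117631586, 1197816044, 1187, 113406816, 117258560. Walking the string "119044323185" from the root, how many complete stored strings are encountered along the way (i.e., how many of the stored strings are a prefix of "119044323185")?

2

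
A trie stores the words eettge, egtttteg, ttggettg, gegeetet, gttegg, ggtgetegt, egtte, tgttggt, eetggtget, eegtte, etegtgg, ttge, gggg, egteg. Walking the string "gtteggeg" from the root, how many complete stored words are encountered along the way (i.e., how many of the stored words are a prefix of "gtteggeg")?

Check each prefix of "gtteggeg" against the stored set — each match is an end-marker on the path.
Prefixes of the query that are stored words: "gttegg"
Count: 1

1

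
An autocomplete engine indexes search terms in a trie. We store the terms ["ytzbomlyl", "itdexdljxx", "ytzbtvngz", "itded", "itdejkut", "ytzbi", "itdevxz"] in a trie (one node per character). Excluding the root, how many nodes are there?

33

Trace insertions, counting only characters that open a new branch:
  "ytzbomlyl" → 9 new (y, t, z, b, o, m, l, y, l)
  "itdexdljxx" → 10 new (i, t, d, e, x, d, l, j, x, x)
  "ytzbtvngz" → prefix "ytzb" already present; 5 new (t, v, n, g, z)
  "itded" → prefix "itde" already present; 1 new (d)
  "itdejkut" → prefix "itde" already present; 4 new (j, k, u, t)
  "ytzbi" → prefix "ytzb" already present; 1 new (i)
  "itdevxz" → prefix "itde" already present; 3 new (v, x, z)
Total nodes = 9 + 10 + 5 + 1 + 4 + 1 + 3 = 33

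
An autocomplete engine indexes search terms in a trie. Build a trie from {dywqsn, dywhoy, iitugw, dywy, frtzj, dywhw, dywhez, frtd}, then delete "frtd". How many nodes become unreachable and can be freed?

After clearing the end-marker at "frtd", prune upward until reaching a node still needed by another word.
The suffix "d" (1 node) is used only by "frtd"; the node for "frt" still has the child "z", so pruning stops there.
Nodes removed: 1

1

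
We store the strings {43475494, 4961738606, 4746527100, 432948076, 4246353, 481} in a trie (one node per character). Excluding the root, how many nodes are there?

41

For each word, the new-node count is its length minus the longest prefix already in the trie:
  "43475494" → 8 new (4, 3, 4, 7, 5, 4, 9, 4)
  "4961738606" → prefix "4" already present; 9 new (9, 6, 1, 7, 3, 8, 6, 0, 6)
  "4746527100" → prefix "4" already present; 9 new (7, 4, 6, 5, 2, 7, 1, 0, 0)
  "432948076" → prefix "43" already present; 7 new (2, 9, 4, 8, 0, 7, 6)
  "4246353" → prefix "4" already present; 6 new (2, 4, 6, 3, 5, 3)
  "481" → prefix "4" already present; 2 new (8, 1)
Total nodes = 8 + 9 + 9 + 7 + 6 + 2 = 41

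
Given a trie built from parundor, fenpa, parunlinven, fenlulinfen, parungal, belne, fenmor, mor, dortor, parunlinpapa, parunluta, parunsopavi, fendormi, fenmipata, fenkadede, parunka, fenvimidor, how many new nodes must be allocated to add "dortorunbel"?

The longest prefix of "dortorunbel" already in the trie is "dortor" (length 6).
So 11 − 6 = 5 new nodes.

5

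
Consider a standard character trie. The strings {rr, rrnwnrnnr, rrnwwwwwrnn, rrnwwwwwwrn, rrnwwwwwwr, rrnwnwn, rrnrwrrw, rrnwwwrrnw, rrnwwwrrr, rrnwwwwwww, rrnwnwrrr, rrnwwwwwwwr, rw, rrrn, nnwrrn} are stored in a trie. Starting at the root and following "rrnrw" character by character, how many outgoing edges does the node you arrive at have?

1

Follow the path "rrnrw" to its node, then look at its outgoing edges.
Distinct next characters after "rrnrw": r.
That node has 1 child edge.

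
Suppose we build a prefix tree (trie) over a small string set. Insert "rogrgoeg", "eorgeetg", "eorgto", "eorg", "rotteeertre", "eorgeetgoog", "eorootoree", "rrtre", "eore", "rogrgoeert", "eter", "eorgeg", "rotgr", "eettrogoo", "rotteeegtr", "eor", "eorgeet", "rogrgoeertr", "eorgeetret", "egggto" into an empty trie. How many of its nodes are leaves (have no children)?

15

Leaves are exactly the stored words that no other stored word extends.
Those words: "eettrogoo", "egggto", "eore", "eorgeetgoog", "eorgeetret", "eorgeg", "eorgto", "eorootoree", "eter", "rogrgoeertr", "rogrgoeg", "rotgr", "rotteeegtr", "rotteeertre", "rrtre"
Leaf count: 15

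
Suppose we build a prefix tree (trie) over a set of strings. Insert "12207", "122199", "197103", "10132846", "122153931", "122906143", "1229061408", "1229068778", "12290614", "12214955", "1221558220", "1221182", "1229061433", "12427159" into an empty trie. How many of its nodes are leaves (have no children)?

A leaf is a node with no children — equivalently, the end of a word that is not a proper prefix of any other stored word.
Those words: "10132846", "12207", "1221182", "12214955", "122153931", "1221558220", "122199", "1229061408", "1229061433", "1229068778", "12427159", "197103"
Leaf count: 12

12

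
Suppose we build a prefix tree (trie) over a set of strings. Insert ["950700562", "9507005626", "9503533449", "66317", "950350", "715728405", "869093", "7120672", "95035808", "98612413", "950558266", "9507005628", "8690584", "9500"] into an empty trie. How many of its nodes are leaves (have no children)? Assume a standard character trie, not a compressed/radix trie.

13

A leaf is a node with no children — equivalently, the end of a word that is not a proper prefix of any other stored word.
Those words: "66317", "7120672", "715728405", "8690584", "869093", "9500", "950350", "9503533449", "95035808", "950558266", "9507005626", "9507005628", "98612413"
Leaf count: 13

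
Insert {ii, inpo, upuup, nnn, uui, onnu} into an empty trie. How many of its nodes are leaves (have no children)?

6

Leaves are exactly the stored words that no other stored word extends.
Those words: "ii", "inpo", "nnn", "onnu", "upuup", "uui"
Leaf count: 6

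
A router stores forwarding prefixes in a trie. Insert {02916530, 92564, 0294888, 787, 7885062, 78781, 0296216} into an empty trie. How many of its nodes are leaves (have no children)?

Leaves are exactly the stored words that no other stored word extends.
Those words: "02916530", "0294888", "0296216", "78781", "7885062", "92564"
Leaf count: 6

6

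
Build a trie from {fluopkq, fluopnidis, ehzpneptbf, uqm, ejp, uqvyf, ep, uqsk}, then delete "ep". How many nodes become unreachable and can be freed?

A node on "ep"'s path can go only if nothing else ends at it or branches off below it.
The suffix "p" (1 node) is used only by "ep"; the node for "e" still has the child "h", so pruning stops there.
Nodes removed: 1

1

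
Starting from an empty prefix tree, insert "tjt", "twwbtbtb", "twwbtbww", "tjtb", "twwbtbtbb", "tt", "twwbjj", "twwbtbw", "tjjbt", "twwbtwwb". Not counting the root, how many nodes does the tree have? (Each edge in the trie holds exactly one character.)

Trie structure (* marks end of a word):
(root)
└─ t
   ├─ j
   │  ├─ j
   │  │  └─ b
   │  │     └─ t *
   │  └─ t *
   │     └─ b *
   ├─ t *
   └─ w
      └─ w
         └─ b
            ├─ j
            │  └─ j *
            └─ t
               ├─ b
               │  ├─ t
               │  │  └─ b *
               │  │     └─ b *
               │  └─ w *
               │     └─ w *
               └─ w
                  └─ w
                     └─ b *
Counting every labelled node above: 23.

23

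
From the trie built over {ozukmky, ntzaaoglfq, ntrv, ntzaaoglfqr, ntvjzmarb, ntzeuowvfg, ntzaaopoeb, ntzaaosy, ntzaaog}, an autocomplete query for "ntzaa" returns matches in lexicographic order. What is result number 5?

DFS of the "ntzaa" subtree visits, in order: "ntzaaog", "ntzaaoglfq", "ntzaaoglfqr", "ntzaaopoeb", "ntzaaosy"
Position 5: ntzaaosy

ntzaaosy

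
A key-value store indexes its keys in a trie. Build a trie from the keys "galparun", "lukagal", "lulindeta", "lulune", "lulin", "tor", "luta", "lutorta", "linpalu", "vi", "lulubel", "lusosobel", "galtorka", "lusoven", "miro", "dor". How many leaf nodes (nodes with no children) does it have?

A leaf is a node with no children — equivalently, the end of a word that is not a proper prefix of any other stored word.
Those words: "dor", "galparun", "galtorka", "linpalu", "lukagal", "lulindeta", "lulubel", "lulune", "lusosobel", "lusoven", "luta", "lutorta", "miro", "tor", "vi"
Leaf count: 15

15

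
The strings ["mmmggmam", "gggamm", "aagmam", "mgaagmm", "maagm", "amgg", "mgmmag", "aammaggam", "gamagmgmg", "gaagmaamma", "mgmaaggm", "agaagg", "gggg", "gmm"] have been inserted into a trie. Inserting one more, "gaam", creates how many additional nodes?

1

Walking "gaam" from the root, the first 3 characters ("gaa") follow existing edges; "m" is the first miss.
Each of the 1 remaining characters creates one node.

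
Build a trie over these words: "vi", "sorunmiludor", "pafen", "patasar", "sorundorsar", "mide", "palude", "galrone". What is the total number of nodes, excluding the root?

45

Trace insertions, counting only characters that open a new branch:
  "vi" → 2 new (v, i)
  "sorunmiludor" → 12 new (s, o, r, u, n, m, i, l, u, d, o, r)
  "pafen" → 5 new (p, a, f, e, n)
  "patasar" → prefix "pa" already present; 5 new (t, a, s, a, r)
  "sorundorsar" → prefix "sorun" already present; 6 new (d, o, r, s, a, r)
  "mide" → 4 new (m, i, d, e)
  "palude" → prefix "pa" already present; 4 new (l, u, d, e)
  "galrone" → 7 new (g, a, l, r, o, n, e)
Total nodes = 2 + 12 + 5 + 5 + 6 + 4 + 4 + 7 = 45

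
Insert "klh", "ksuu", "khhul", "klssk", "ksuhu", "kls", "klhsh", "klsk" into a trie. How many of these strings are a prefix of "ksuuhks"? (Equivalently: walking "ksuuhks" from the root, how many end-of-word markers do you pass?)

Check each prefix of "ksuuhks" against the stored set — each match is an end-marker on the path.
Prefixes of the query that are stored words: "ksuu"
Count: 1

1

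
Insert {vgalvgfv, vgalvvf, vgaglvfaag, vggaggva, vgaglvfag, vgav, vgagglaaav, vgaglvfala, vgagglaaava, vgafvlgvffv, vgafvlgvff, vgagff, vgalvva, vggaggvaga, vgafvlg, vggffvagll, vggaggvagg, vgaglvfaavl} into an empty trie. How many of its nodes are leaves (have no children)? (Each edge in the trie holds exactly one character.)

Leaves are exactly the stored words that no other stored word extends.
Those words: "vgafvlgvffv", "vgagff", "vgagglaaava", "vgaglvfaag", "vgaglvfaavl", "vgaglvfag", "vgaglvfala", "vgalvgfv", "vgalvva", "vgalvvf", "vgav", "vggaggvaga", "vggaggvagg", "vggffvagll"
Leaf count: 14

14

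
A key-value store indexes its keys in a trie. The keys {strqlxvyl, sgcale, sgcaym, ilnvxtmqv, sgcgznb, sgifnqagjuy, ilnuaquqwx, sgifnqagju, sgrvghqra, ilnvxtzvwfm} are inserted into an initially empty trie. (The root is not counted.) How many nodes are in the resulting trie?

Count nodes per top-level branch (shared prefixes stored once):
  'i'-branch (ilnuaquqwx, ilnvxtmqv, ilnvxtzvwfm): 21 nodes
  's'-branch (sgcale, sgcaym, sgcgznb, sgifnqagju, sgifnqagjuy, sgrvghqra, strqlxvyl): 36 nodes
Sum: 57

57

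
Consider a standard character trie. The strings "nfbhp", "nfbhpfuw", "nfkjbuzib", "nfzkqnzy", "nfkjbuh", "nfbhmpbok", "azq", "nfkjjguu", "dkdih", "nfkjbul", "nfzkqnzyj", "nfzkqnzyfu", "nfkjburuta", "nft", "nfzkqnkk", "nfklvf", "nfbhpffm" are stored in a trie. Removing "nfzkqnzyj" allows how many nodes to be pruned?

Walk "nfzkqnzyj" from the leaf back toward the root, removing each node that no remaining word uses.
The suffix "j" (1 node) is used only by "nfzkqnzyj"; the node for "nfzkqnzy" still has the child "f", so pruning stops there.
Nodes removed: 1

1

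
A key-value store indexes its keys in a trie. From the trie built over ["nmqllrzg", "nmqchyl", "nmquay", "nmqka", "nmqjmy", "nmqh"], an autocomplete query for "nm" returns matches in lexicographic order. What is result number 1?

nmqchyl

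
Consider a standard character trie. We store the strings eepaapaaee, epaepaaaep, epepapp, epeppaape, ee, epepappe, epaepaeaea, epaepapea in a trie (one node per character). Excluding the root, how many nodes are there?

37

Trace insertions, counting only characters that open a new branch:
  "eepaapaaee" → 10 new (e, e, p, a, a, p, a, a, e, e)
  "epaepaaaep" → prefix "e" already present; 9 new (p, a, e, p, a, a, a, e, p)
  "epepapp" → prefix "ep" already present; 5 new (e, p, a, p, p)
  "epeppaape" → prefix "epep" already present; 5 new (p, a, a, p, e)
  "ee" → prefix "ee" already present; 0 new (none)
  "epepappe" → prefix "epepapp" already present; 1 new (e)
  "epaepaeaea" → prefix "epaepa" already present; 4 new (e, a, e, a)
  "epaepapea" → prefix "epaepa" already present; 3 new (p, e, a)
Total nodes = 10 + 9 + 5 + 5 + 0 + 1 + 4 + 3 = 37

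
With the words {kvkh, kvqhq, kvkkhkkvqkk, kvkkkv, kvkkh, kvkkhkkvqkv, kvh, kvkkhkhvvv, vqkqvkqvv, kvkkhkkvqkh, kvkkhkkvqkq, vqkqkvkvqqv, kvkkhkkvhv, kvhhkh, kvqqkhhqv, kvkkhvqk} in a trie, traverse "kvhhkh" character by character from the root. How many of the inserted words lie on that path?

2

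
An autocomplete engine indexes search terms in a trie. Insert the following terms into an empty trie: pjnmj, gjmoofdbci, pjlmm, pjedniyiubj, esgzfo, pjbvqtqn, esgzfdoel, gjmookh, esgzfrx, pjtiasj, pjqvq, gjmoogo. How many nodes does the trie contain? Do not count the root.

57

Trace insertions, counting only characters that open a new branch:
  "pjnmj" → 5 new (p, j, n, m, j)
  "gjmoofdbci" → 10 new (g, j, m, o, o, f, d, b, c, i)
  "pjlmm" → prefix "pj" already present; 3 new (l, m, m)
  "pjedniyiubj" → prefix "pj" already present; 9 new (e, d, n, i, y, i, u, b, j)
  "esgzfo" → 6 new (e, s, g, z, f, o)
  "pjbvqtqn" → prefix "pj" already present; 6 new (b, v, q, t, q, n)
  "esgzfdoel" → prefix "esgzf" already present; 4 new (d, o, e, l)
  "gjmookh" → prefix "gjmoo" already present; 2 new (k, h)
  "esgzfrx" → prefix "esgzf" already present; 2 new (r, x)
  "pjtiasj" → prefix "pj" already present; 5 new (t, i, a, s, j)
  "pjqvq" → prefix "pj" already present; 3 new (q, v, q)
  "gjmoogo" → prefix "gjmoo" already present; 2 new (g, o)
Total nodes = 5 + 10 + 3 + 9 + 6 + 6 + 4 + 2 + 2 + 5 + 3 + 2 = 57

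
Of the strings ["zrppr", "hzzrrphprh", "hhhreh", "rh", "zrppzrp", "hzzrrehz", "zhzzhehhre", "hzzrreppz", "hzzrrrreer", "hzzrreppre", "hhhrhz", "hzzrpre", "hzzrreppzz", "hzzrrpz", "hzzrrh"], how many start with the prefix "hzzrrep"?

3

Traverse to the node for "hzzrrep", then collect every word in that subtree.
Matches: "hzzrreppre", "hzzrreppz", "hzzrreppzz"
Count: 3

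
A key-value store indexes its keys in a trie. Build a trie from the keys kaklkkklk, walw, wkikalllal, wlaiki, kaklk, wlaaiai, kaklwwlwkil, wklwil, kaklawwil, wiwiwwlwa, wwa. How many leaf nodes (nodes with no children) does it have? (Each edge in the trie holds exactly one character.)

10

A leaf is a node with no children — equivalently, the end of a word that is not a proper prefix of any other stored word.
Those words: "kaklawwil", "kaklkkklk", "kaklwwlwkil", "walw", "wiwiwwlwa", "wkikalllal", "wklwil", "wlaaiai", "wlaiki", "wwa"
Leaf count: 10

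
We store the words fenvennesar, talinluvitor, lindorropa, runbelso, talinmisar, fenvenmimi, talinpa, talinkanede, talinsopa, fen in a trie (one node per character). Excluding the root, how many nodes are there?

62

Insert word by word; a character creates a node only if that edge doesn't already exist:
  "fenvennesar" → 11 new (f, e, n, v, e, n, n, e, s, a, r)
  "talinluvitor" → 12 new (t, a, l, i, n, l, u, v, i, t, o, r)
  "lindorropa" → 10 new (l, i, n, d, o, r, r, o, p, a)
  "runbelso" → 8 new (r, u, n, b, e, l, s, o)
  "talinmisar" → prefix "talin" already present; 5 new (m, i, s, a, r)
  "fenvenmimi" → prefix "fenven" already present; 4 new (m, i, m, i)
  "talinpa" → prefix "talin" already present; 2 new (p, a)
  "talinkanede" → prefix "talin" already present; 6 new (k, a, n, e, d, e)
  "talinsopa" → prefix "talin" already present; 4 new (s, o, p, a)
  "fen" → prefix "fen" already present; 0 new (none)
Total nodes = 11 + 12 + 10 + 8 + 5 + 4 + 2 + 6 + 4 + 0 = 62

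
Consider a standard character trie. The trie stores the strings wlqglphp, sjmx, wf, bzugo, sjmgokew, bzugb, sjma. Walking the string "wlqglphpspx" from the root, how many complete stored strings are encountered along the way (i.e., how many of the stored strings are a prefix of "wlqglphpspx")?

1

Check each prefix of "wlqglphpspx" against the stored set — each match is an end-marker on the path.
Prefixes of the query that are stored words: "wlqglphp"
Count: 1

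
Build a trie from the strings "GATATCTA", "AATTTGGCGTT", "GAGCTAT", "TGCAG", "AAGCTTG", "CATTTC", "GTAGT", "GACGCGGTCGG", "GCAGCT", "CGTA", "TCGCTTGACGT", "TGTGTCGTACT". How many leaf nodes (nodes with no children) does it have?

A leaf is a node with no children — equivalently, the end of a word that is not a proper prefix of any other stored word.
Those words: "AAGCTTG", "AATTTGGCGTT", "CATTTC", "CGTA", "GACGCGGTCGG", "GAGCTAT", "GATATCTA", "GCAGCT", "GTAGT", "TCGCTTGACGT", "TGCAG", "TGTGTCGTACT"
Leaf count: 12

12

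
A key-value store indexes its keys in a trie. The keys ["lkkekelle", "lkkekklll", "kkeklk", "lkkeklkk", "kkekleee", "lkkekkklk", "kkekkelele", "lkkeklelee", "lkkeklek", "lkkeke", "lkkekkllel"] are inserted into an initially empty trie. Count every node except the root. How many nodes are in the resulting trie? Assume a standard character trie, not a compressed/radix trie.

For each word, the new-node count is its length minus the longest prefix already in the trie:
  "lkkekelle" → 9 new (l, k, k, e, k, e, l, l, e)
  "lkkekklll" → prefix "lkkek" already present; 4 new (k, l, l, l)
  "kkeklk" → 6 new (k, k, e, k, l, k)
  "lkkeklkk" → prefix "lkkek" already present; 3 new (l, k, k)
  "kkekleee" → prefix "kkekl" already present; 3 new (e, e, e)
  "lkkekkklk" → prefix "lkkekk" already present; 3 new (k, l, k)
  "kkekkelele" → prefix "kkek" already present; 6 new (k, e, l, e, l, e)
  "lkkeklelee" → prefix "lkkekl" already present; 4 new (e, l, e, e)
  "lkkeklek" → prefix "lkkekle" already present; 1 new (k)
  "lkkeke" → prefix "lkkeke" already present; 0 new (none)
  "lkkekkllel" → prefix "lkkekkll" already present; 2 new (e, l)
Total nodes = 9 + 4 + 6 + 3 + 3 + 3 + 6 + 4 + 1 + 0 + 2 = 41

41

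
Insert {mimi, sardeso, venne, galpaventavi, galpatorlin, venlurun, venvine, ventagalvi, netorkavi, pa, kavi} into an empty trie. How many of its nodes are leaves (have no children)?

11

A leaf is a node with no children — equivalently, the end of a word that is not a proper prefix of any other stored word.
Those words: "galpatorlin", "galpaventavi", "kavi", "mimi", "netorkavi", "pa", "sardeso", "venlurun", "venne", "ventagalvi", "venvine"
Leaf count: 11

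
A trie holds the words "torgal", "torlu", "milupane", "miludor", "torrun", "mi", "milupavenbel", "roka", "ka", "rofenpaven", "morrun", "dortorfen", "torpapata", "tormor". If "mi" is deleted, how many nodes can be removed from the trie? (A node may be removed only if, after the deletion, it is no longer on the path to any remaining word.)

0

A node on "mi"'s path can go only if nothing else ends at it or branches off below it.
Every node on "mi" is still needed (e.g. by "milupane"), so nothing is freed.
Nodes removed: 0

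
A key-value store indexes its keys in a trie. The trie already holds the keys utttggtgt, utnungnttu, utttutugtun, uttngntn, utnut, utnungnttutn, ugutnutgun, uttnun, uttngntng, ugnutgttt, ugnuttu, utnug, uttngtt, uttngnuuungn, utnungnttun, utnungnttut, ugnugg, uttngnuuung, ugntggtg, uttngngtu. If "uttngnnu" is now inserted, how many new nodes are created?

The longest prefix of "uttngnnu" already in the trie is "uttngn" (length 6).
New nodes needed: |"uttngnnu"| − 6 = 8 − 6 = 2.

2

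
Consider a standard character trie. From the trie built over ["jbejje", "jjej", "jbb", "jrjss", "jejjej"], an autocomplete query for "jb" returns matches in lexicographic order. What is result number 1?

jbb

Words with prefix "jb", in lexicographic order: "jbb", "jbejje"
Position 1: jbb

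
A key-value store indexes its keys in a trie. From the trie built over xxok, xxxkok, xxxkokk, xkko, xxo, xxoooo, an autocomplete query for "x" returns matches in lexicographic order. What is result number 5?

xxxkok

Words with prefix "x", in lexicographic order: "xkko", "xxo", "xxok", "xxoooo", "xxxkok", "xxxkokk"
Position 5: xxxkok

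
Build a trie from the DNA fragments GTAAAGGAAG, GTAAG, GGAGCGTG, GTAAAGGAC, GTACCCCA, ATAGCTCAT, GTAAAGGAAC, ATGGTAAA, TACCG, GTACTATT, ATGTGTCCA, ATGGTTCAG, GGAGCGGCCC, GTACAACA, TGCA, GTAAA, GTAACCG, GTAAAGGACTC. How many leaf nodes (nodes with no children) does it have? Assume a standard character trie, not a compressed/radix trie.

16

A leaf is a node with no children — equivalently, the end of a word that is not a proper prefix of any other stored word.
Those words: "ATAGCTCAT", "ATGGTAAA", "ATGGTTCAG", "ATGTGTCCA", "GGAGCGGCCC", "GGAGCGTG", "GTAAAGGAAC", "GTAAAGGAAG", "GTAAAGGACTC", "GTAACCG", "GTAAG", "GTACAACA", "GTACCCCA", "GTACTATT", "TACCG", "TGCA"
Leaf count: 16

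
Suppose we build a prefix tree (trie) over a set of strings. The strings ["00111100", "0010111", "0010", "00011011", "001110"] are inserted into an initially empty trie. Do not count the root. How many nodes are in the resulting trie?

For each word, the new-node count is its length minus the longest prefix already in the trie:
  "00111100" → 8 new (0, 0, 1, 1, 1, 1, 0, 0)
  "0010111" → prefix "001" already present; 4 new (0, 1, 1, 1)
  "0010" → prefix "0010" already present; 0 new (none)
  "00011011" → prefix "00" already present; 6 new (0, 1, 1, 0, 1, 1)
  "001110" → prefix "00111" already present; 1 new (0)
Total nodes = 8 + 4 + 0 + 6 + 1 = 19

19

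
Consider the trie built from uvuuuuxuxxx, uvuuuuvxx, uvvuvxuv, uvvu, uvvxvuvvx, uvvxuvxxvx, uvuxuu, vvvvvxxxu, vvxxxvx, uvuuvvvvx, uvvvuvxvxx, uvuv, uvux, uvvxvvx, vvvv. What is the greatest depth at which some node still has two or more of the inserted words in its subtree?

6

Equivalently: take the maximum, over all pairs, of their longest common prefix length.
e.g. "uvuuuuvxx" and "uvuuuuxuxxx" share the prefix "uvuuuu" of length 6; no pair shares a longer one.
Longest shared-prefix length: 6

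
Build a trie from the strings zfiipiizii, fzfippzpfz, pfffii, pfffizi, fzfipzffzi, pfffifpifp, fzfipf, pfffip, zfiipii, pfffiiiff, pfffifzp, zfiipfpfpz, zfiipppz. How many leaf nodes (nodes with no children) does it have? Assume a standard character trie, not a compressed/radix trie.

11

A leaf is a node with no children — equivalently, the end of a word that is not a proper prefix of any other stored word.
Those words: "fzfipf", "fzfippzpfz", "fzfipzffzi", "pfffifpifp", "pfffifzp", "pfffiiiff", "pfffip", "pfffizi", "zfiipfpfpz", "zfiipiizii", "zfiipppz"
Leaf count: 11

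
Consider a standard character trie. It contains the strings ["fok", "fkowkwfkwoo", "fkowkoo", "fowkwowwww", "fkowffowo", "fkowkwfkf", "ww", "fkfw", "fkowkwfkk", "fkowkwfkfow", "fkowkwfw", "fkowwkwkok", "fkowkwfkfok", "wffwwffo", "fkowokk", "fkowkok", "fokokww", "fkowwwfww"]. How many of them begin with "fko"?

Filter for entries beginning with "fko":
Matches: "fkowffowo", "fkowkok", "fkowkoo", "fkowkwfkf", "fkowkwfkfok", "fkowkwfkfow", "fkowkwfkk", "fkowkwfkwoo", "fkowkwfw", "fkowokk", "fkowwkwkok", "fkowwwfww"
Count: 12

12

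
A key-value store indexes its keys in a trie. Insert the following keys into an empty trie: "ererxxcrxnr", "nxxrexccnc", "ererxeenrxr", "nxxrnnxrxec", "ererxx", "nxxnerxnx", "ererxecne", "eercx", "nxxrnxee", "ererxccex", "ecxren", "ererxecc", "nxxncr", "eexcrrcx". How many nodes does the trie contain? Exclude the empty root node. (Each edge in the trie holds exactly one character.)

68

Insert word by word; a character creates a node only if that edge doesn't already exist:
  "ererxxcrxnr" → 11 new (e, r, e, r, x, x, c, r, x, n, r)
  "nxxrexccnc" → 10 new (n, x, x, r, e, x, c, c, n, c)
  "ererxeenrxr" → prefix "ererx" already present; 6 new (e, e, n, r, x, r)
  "nxxrnnxrxec" → prefix "nxxr" already present; 7 new (n, n, x, r, x, e, c)
  "ererxx" → prefix "ererxx" already present; 0 new (none)
  "nxxnerxnx" → prefix "nxx" already present; 6 new (n, e, r, x, n, x)
  "ererxecne" → prefix "ererxe" already present; 3 new (c, n, e)
  "eercx" → prefix "e" already present; 4 new (e, r, c, x)
  "nxxrnxee" → prefix "nxxrn" already present; 3 new (x, e, e)
  "ererxccex" → prefix "ererx" already present; 4 new (c, c, e, x)
  "ecxren" → prefix "e" already present; 5 new (c, x, r, e, n)
  "ererxecc" → prefix "ererxec" already present; 1 new (c)
  "nxxncr" → prefix "nxxn" already present; 2 new (c, r)
  "eexcrrcx" → prefix "ee" already present; 6 new (x, c, r, r, c, x)
Total nodes = 11 + 10 + 6 + 7 + 0 + 6 + 3 + 4 + 3 + 4 + 5 + 1 + 2 + 6 = 68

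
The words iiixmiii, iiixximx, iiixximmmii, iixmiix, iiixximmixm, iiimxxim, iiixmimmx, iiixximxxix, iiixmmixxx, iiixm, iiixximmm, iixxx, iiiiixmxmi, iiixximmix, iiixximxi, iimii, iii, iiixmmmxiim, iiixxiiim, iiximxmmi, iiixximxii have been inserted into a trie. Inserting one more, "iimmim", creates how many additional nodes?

Walking "iimmim" from the root, the first 3 characters ("iim") follow existing edges; "m" is the first miss.
New nodes needed: |"iimmim"| − 3 = 6 − 3 = 3.

3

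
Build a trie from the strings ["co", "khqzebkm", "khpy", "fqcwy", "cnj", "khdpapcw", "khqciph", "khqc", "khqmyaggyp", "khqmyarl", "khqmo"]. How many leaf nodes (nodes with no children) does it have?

Leaves are exactly the stored words that no other stored word extends.
Those words: "cnj", "co", "fqcwy", "khdpapcw", "khpy", "khqciph", "khqmo", "khqmyaggyp", "khqmyarl", "khqzebkm"
Leaf count: 10

10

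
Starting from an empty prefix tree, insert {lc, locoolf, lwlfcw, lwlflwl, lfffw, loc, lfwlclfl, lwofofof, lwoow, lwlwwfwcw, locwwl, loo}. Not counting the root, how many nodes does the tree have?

44

Count nodes per top-level branch (shared prefixes stored once):
  'l'-branch (lc, lfffw, lfwlclfl, loc, locoolf, locwwl, loo, lwlfcw, lwlflwl, lwlwwfwcw, lwofofof, lwoow): 44 nodes
Sum: 44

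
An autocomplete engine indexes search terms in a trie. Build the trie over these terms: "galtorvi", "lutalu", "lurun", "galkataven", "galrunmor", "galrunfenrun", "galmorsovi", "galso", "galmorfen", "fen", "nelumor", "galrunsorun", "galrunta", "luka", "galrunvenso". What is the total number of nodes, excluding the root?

72

Count nodes per top-level branch (shared prefixes stored once):
  'f'-branch (fen): 3 nodes
  'g'-branch (galkataven, galmorfen, galmorsovi, galrunfenrun, galrunmor, galrunsorun, galrunta, galrunvenso, galso, galtorvi): 51 nodes
  'l'-branch (luka, lurun, lutalu): 11 nodes
  'n'-branch (nelumor): 7 nodes
Sum: 72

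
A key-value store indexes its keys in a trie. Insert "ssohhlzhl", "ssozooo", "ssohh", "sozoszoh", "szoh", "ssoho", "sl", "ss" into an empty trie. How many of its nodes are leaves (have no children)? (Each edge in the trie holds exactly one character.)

6

A leaf is a node with no children — equivalently, the end of a word that is not a proper prefix of any other stored word.
Those words: "sl", "sozoszoh", "ssohhlzhl", "ssoho", "ssozooo", "szoh"
Leaf count: 6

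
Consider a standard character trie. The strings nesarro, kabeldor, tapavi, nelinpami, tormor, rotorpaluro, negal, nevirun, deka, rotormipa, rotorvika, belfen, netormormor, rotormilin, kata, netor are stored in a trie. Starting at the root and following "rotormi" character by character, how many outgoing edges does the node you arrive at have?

Walk "rotormi" from the root, arriving at one node.
Characters that immediately follow "rotormi" among the stored strings: {l, p}.
That node has 2 child edges.

2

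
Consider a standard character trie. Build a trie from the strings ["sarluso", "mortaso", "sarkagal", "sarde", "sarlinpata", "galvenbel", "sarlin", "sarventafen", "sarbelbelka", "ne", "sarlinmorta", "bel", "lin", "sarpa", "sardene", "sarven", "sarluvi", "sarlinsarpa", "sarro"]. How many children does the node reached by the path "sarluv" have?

1

Follow the path "sarluv" to its node, then look at its outgoing edges.
Distinct next characters after "sarluv": i.
That node has 1 child edge.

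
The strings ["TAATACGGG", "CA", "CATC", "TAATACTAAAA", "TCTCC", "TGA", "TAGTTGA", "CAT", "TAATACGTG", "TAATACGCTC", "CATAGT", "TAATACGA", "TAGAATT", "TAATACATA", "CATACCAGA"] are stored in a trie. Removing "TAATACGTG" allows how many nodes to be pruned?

2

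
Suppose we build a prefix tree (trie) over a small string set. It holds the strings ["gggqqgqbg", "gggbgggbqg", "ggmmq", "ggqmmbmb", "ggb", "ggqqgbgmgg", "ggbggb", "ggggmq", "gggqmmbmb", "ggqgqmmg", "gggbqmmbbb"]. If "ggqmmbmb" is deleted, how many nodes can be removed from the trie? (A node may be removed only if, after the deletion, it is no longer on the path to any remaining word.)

Walk "ggqmmbmb" from the leaf back toward the root, removing each node that no remaining word uses.
The suffix "mmbmb" (5 nodes) is used only by "ggqmmbmb"; the node for "ggq" still has the child "q", so pruning stops there.
Nodes removed: 5

5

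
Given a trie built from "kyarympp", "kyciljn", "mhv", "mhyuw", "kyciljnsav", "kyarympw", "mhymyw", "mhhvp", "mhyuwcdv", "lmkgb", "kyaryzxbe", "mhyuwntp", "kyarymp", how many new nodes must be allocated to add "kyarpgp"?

The longest prefix of "kyarpgp" already in the trie is "kyar" (length 4).
Each of the 3 remaining characters creates one node.

3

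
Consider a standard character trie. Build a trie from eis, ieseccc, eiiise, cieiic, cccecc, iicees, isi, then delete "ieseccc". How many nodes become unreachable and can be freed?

6

After clearing the end-marker at "ieseccc", prune upward until reaching a node still needed by another word.
The suffix "eseccc" (6 nodes) is used only by "ieseccc"; the node for "i" still has the child "i", so pruning stops there.
Nodes removed: 6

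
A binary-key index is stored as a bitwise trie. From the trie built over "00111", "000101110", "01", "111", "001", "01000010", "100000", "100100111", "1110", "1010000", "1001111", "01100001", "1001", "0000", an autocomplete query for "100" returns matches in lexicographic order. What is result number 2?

1001

Filter for "100…" and sort: "100000", "1001", "100100111", "1001111"
The 2nd is 1001.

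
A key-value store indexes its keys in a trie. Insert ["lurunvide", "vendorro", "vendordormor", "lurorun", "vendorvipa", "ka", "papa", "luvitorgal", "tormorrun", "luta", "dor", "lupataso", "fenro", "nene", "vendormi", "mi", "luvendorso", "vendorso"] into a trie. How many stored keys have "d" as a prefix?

1

Filter for entries beginning with "d":
Words under "d": dor
Count: 1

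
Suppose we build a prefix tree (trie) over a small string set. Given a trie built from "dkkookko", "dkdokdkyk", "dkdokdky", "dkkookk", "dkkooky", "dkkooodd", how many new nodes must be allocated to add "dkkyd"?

2

"dkk" is already a path in the trie; the remaining "yd" must be added.
So 5 − 3 = 2 new nodes.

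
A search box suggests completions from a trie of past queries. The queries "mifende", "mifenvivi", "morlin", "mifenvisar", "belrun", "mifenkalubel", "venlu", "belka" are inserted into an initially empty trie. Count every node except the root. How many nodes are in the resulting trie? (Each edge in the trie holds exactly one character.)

39

For each word, the new-node count is its length minus the longest prefix already in the trie:
  "mifende" → 7 new (m, i, f, e, n, d, e)
  "mifenvivi" → prefix "mifen" already present; 4 new (v, i, v, i)
  "morlin" → prefix "m" already present; 5 new (o, r, l, i, n)
  "mifenvisar" → prefix "mifenvi" already present; 3 new (s, a, r)
  "belrun" → 6 new (b, e, l, r, u, n)
  "mifenkalubel" → prefix "mifen" already present; 7 new (k, a, l, u, b, e, l)
  "venlu" → 5 new (v, e, n, l, u)
  "belka" → prefix "bel" already present; 2 new (k, a)
Total nodes = 7 + 4 + 5 + 3 + 6 + 7 + 5 + 2 = 39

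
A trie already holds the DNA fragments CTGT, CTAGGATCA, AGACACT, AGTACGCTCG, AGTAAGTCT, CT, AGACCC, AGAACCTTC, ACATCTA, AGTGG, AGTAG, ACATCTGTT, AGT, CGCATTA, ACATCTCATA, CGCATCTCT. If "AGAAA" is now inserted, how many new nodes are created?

1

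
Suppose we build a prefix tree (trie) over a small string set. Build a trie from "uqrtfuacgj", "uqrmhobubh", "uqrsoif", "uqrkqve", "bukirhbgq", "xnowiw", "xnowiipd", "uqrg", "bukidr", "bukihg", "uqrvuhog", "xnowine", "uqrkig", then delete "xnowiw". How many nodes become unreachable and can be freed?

A node on "xnowiw"'s path can go only if nothing else ends at it or branches off below it.
The suffix "w" (1 node) is used only by "xnowiw"; the node for "xnowi" still has the child "i", so pruning stops there.
Nodes removed: 1

1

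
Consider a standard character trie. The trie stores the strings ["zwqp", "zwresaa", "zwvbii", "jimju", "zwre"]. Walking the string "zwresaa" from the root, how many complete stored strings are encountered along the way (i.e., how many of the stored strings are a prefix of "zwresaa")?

Traverse "zwresaa" character by character; count nodes along the way that are marked as word ends.
Prefixes of the query that are stored words: "zwre", "zwresaa"
Count: 2

2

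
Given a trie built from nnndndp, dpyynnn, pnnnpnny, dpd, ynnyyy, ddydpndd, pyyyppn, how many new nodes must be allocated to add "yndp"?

2

Walking "yndp" from the root, the first 2 characters ("yn") follow existing edges; "d" is the first miss.
So 4 − 2 = 2 new nodes.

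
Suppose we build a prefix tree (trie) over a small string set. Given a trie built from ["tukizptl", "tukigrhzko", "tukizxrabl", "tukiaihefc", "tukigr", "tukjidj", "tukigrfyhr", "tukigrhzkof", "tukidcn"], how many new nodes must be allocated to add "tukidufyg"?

"tukid" is already a path in the trie; the remaining "ufyg" must be added.
Each of the 4 remaining characters creates one node.

4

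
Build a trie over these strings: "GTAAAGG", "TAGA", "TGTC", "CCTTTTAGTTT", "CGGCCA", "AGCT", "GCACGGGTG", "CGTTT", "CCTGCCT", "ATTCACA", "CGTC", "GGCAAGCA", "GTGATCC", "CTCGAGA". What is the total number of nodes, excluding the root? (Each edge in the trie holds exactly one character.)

74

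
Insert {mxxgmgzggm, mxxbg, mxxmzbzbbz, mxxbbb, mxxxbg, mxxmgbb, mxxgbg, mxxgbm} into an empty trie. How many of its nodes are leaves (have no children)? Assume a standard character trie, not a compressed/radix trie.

8

Leaves are exactly the stored words that no other stored word extends.
Those words: "mxxbbb", "mxxbg", "mxxgbg", "mxxgbm", "mxxgmgzggm", "mxxmgbb", "mxxmzbzbbz", "mxxxbg"
Leaf count: 8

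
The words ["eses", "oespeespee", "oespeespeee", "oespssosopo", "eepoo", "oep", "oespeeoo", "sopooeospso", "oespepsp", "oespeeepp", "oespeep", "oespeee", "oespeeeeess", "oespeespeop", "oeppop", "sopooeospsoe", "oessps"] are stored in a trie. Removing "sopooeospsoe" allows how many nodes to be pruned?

1

A node on "sopooeospsoe"'s path can go only if nothing else ends at it or branches off below it.
The suffix "e" (1 node) is used only by "sopooeospsoe"; "sopooeospso" is itself a stored word, so pruning stops there.
Nodes removed: 1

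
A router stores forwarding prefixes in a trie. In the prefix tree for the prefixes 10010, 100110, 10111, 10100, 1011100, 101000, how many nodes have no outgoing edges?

4

A leaf is a node with no children — equivalently, the end of a word that is not a proper prefix of any other stored word.
Those words: "10010", "100110", "101000", "1011100"
Leaf count: 4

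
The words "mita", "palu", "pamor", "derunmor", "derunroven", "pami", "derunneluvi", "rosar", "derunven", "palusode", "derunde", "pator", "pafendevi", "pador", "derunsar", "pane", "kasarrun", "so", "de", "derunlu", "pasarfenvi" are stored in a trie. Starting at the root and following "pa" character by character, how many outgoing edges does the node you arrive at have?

7

The children of the "pa" node are the distinct next characters among strings starting with "pa".
Characters that immediately follow "pa" among the stored strings: {d, f, l, m, n, s, t}.
That node has 7 child edges.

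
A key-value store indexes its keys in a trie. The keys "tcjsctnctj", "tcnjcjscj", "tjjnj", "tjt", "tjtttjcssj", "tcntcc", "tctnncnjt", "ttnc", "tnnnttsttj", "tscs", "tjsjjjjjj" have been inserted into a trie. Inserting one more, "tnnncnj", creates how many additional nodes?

Walking "tnnncnj" from the root, the first 4 characters ("tnnn") follow existing edges; "c" is the first miss.
Each of the 3 remaining characters creates one node.

3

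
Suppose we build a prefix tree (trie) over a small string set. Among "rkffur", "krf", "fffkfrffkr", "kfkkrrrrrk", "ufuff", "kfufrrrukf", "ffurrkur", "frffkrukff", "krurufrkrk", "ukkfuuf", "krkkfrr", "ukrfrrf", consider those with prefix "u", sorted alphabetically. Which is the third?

ukrfrrf

Filter for "u…" and sort: "ufuff", "ukkfuuf", "ukrfrrf"
Position 3: ukrfrrf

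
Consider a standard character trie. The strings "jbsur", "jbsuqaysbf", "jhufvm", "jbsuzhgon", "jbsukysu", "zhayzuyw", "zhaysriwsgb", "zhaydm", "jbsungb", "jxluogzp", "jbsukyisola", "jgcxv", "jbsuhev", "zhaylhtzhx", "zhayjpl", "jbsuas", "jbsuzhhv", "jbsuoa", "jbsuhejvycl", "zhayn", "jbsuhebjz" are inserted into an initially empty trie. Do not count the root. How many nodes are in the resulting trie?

For each word, the new-node count is its length minus the longest prefix already in the trie:
  "jbsur" → 5 new (j, b, s, u, r)
  "jbsuqaysbf" → prefix "jbsu" already present; 6 new (q, a, y, s, b, f)
  "jhufvm" → prefix "j" already present; 5 new (h, u, f, v, m)
  "jbsuzhgon" → prefix "jbsu" already present; 5 new (z, h, g, o, n)
  "jbsukysu" → prefix "jbsu" already present; 4 new (k, y, s, u)
  "zhayzuyw" → 8 new (z, h, a, y, z, u, y, w)
  "zhaysriwsgb" → prefix "zhay" already present; 7 new (s, r, i, w, s, g, b)
  "zhaydm" → prefix "zhay" already present; 2 new (d, m)
  "jbsungb" → prefix "jbsu" already present; 3 new (n, g, b)
  "jxluogzp" → prefix "j" already present; 7 new (x, l, u, o, g, z, p)
  "jbsukyisola" → prefix "jbsuky" already present; 5 new (i, s, o, l, a)
  "jgcxv" → prefix "j" already present; 4 new (g, c, x, v)
  "jbsuhev" → prefix "jbsu" already present; 3 new (h, e, v)
  "zhaylhtzhx" → prefix "zhay" already present; 6 new (l, h, t, z, h, x)
  "zhayjpl" → prefix "zhay" already present; 3 new (j, p, l)
  "jbsuas" → prefix "jbsu" already present; 2 new (a, s)
  "jbsuzhhv" → prefix "jbsuzh" already present; 2 new (h, v)
  "jbsuoa" → prefix "jbsu" already present; 2 new (o, a)
  "jbsuhejvycl" → prefix "jbsuhe" already present; 5 new (j, v, y, c, l)
  "zhayn" → prefix "zhay" already present; 1 new (n)
  "jbsuhebjz" → prefix "jbsuhe" already present; 3 new (b, j, z)
Total nodes = 5 + 6 + 5 + 5 + 4 + 8 + 7 + 2 + 3 + 7 + 5 + 4 + 3 + 6 + 3 + 2 + 2 + 2 + 5 + 1 + 3 = 88

88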